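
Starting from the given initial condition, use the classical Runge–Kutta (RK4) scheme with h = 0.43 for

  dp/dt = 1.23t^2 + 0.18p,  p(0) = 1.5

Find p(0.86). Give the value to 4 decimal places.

RK4: k1 = f(t_n, p_n); k2 = f(t_n + h/2, p_n + (h/2)·k1); k3 = f(t_n + h/2, p_n + (h/2)·k2); k4 = f(t_n + h, p_n + h·k3); p_{n+1} = p_n + (h/6)·(k1 + 2k2 + 2k3 + k4).
t=0.000000, p=1.500000:
  k1 = f(0.000000, 1.500000) = 0.270000
  k2 = f(0.215000, 1.558050) = 0.337306
  k3 = f(0.215000, 1.572521) = 0.339910
  k4 = f(0.430000, 1.646162) = 0.523736
  p ← 1.500000 + (0.43/6)·(k1 + 2k2 + 2k3 + k4) = 1.653952
t=0.430000, p=1.653952:
  k1 = f(0.430000, 1.653952) = 0.525138
  k2 = f(0.645000, 1.766857) = 0.829745
  k3 = f(0.645000, 1.832347) = 0.841533
  k4 = f(0.860000, 2.015811) = 1.272554
  p ← 1.653952 + (0.43/6)·(k1 + 2k2 + 2k3 + k4) = 2.022337
p(0.86) ≈ 2.0223

2.0223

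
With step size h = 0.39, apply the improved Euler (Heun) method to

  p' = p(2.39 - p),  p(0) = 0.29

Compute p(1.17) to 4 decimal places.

Heun: k1 = f(t_n, p_n); k2 = f(t_n + h, p_n + h·k1); p_{n+1} = p_n + (h/2)·(k1 + k2).
t=0.000000, p=0.290000:
  k1 = f(0.000000, 0.290000) = 0.609000
  k2 = f(0.390000, 0.527510) = 0.982482
  p ← 0.290000 + (0.39/2)·(0.609000 + 0.982482) = 0.600339
t=0.390000, p=0.600339:
  k1 = f(0.390000, 0.600339) = 1.074403
  k2 = f(0.780000, 1.019356) = 1.397174
  p ← 0.600339 + (0.39/2)·(1.074403 + 1.397174) = 1.082297
t=0.780000, p=1.082297:
  k1 = f(0.780000, 1.082297) = 1.415323
  k2 = f(1.170000, 1.634273) = 1.235065
  p ← 1.082297 + (0.39/2)·(1.415323 + 1.235065) = 1.599122
p(1.17) ≈ 1.5991

1.5991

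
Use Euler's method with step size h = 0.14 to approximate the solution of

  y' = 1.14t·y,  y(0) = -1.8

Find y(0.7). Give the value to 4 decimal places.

-2.2347

Euler: y_{n+1} = y_n + h·f(t_n, y_n).
t=0.000000, y=-1.800000: f=0.000000 → y ← -1.800000 + 0.14·0.000000 = -1.800000
t=0.140000, y=-1.800000: f=-0.287280 → y ← -1.800000 + 0.14·(-0.287280) = -1.840219
t=0.280000, y=-1.840219: f=-0.587398 → y ← -1.840219 + 0.14·(-0.587398) = -1.922455
t=0.420000, y=-1.922455: f=-0.920471 → y ← -1.922455 + 0.14·(-0.920471) = -2.051321
t=0.560000, y=-2.051321: f=-1.309563 → y ← -2.051321 + 0.14·(-1.309563) = -2.234660
y(0.7) ≈ -2.2347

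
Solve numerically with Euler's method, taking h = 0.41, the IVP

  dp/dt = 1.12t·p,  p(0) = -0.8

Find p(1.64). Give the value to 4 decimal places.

Euler: p_{n+1} = p_n + h·f(t_n, p_n).
t=0.000000, p=-0.800000: f=0.000000 → p ← -0.800000 + 0.41·0.000000 = -0.800000
t=0.410000, p=-0.800000: f=-0.367360 → p ← -0.800000 + 0.41·(-0.367360) = -0.950618
t=0.820000, p=-0.950618: f=-0.873047 → p ← -0.950618 + 0.41·(-0.873047) = -1.308567
t=1.230000, p=-1.308567: f=-1.802682 → p ← -1.308567 + 0.41·(-1.802682) = -2.047667
p(1.64) ≈ -2.0477

-2.0477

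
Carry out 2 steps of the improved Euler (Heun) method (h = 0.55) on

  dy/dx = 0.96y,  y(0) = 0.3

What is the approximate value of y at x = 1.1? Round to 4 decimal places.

0.8341

Heun: k1 = f(x_n, y_n); k2 = f(x_n + h, y_n + h·k1); y_{n+1} = y_n + (h/2)·(k1 + k2).
x=0.000000, y=0.300000:
  k1 = f(0.000000, 0.300000) = 0.288000
  k2 = f(0.550000, 0.458400) = 0.440064
  y ← 0.300000 + (0.55/2)·(0.288000 + 0.440064) = 0.500218
x=0.550000, y=0.500218:
  k1 = f(0.550000, 0.500218) = 0.480209
  k2 = f(1.100000, 0.764332) = 0.733759
  y ← 0.500218 + (0.55/2)·(0.480209 + 0.733759) = 0.834059
y(1.1) ≈ 0.8341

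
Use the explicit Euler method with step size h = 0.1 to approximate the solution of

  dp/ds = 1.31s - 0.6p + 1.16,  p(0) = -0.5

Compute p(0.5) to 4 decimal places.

0.2709

Euler: p_{n+1} = p_n + h·f(s_n, p_n).
s=0.000000, p=-0.500000: f=1.460000 → p ← -0.500000 + 0.1·1.460000 = -0.354000
s=0.100000, p=-0.354000: f=1.503400 → p ← -0.354000 + 0.1·1.503400 = -0.203660
s=0.200000, p=-0.203660: f=1.544196 → p ← -0.203660 + 0.1·1.544196 = -0.049240
s=0.300000, p=-0.049240: f=1.582544 → p ← -0.049240 + 0.1·1.582544 = 0.109014
s=0.400000, p=0.109014: f=1.618592 → p ← 0.109014 + 0.1·1.618592 = 0.270873
p(0.5) ≈ 0.2709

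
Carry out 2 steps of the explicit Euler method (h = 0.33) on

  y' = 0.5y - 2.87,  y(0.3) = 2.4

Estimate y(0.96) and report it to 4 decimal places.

1.2069

Euler: y_{n+1} = y_n + h·f(s_n, y_n).
s=0.300000, y=2.400000: f=-1.670000 → y ← 2.400000 + 0.33·(-1.670000) = 1.848900
s=0.630000, y=1.848900: f=-1.945550 → y ← 1.848900 + 0.33·(-1.945550) = 1.206868
y(0.96) ≈ 1.2069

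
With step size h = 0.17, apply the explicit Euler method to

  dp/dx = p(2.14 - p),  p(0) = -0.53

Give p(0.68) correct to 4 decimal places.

Euler: p_{n+1} = p_n + h·f(x_n, p_n).
x=0.000000, p=-0.530000: f=-1.415100 → p ← -0.530000 + 0.17·(-1.415100) = -0.770567
x=0.170000, p=-0.770567: f=-2.242787 → p ← -0.770567 + 0.17·(-2.242787) = -1.151841
x=0.340000, p=-1.151841: f=-3.791676 → p ← -1.151841 + 0.17·(-3.791676) = -1.796426
x=0.510000, p=-1.796426: f=-7.071497 → p ← -1.796426 + 0.17·(-7.071497) = -2.998580
p(0.68) ≈ -2.9986

-2.9986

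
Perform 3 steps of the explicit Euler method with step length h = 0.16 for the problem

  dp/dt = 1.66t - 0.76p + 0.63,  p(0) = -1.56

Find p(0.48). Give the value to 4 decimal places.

-0.6679

Euler: p_{n+1} = p_n + h·f(t_n, p_n).
t=0.000000, p=-1.560000: f=1.815600 → p ← -1.560000 + 0.16·1.815600 = -1.269504
t=0.160000, p=-1.269504: f=1.860423 → p ← -1.269504 + 0.16·1.860423 = -0.971836
t=0.320000, p=-0.971836: f=1.899796 → p ← -0.971836 + 0.16·1.899796 = -0.667869
p(0.48) ≈ -0.6679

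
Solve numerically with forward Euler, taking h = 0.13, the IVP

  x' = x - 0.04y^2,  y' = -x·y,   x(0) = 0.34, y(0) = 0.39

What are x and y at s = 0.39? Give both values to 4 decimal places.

Euler on (x,y): x_{n+1} = x_n + h·x', y_{n+1} = y_n + h·y'.
0.000000: (0.340000, 0.390000); f=(0.333916, -0.132600) → (0.383409, 0.372762)
0.130000: (0.383409, 0.372762); f=(0.377851, -0.142920) → (0.432530, 0.354182)
0.260000: (0.432530, 0.354182); f=(0.427512, -0.153194) → (0.488106, 0.334267)
(x(0.39), y(0.39)) ≈ (0.4881, 0.3343)

0.4881, 0.3343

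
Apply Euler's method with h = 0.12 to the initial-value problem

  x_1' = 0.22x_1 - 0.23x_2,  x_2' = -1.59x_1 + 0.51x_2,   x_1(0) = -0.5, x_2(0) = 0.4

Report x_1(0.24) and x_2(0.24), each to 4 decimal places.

-0.5524, 0.6517

Euler on (x_1,x_2): x_1_{n+1} = x_1_n + h·x_1', x_2_{n+1} = x_2_n + h·x_2'.
0.000000: (-0.500000, 0.400000); f=(-0.202000, 0.999000) → (-0.524240, 0.519880)
0.120000: (-0.524240, 0.519880); f=(-0.234905, 1.098680) → (-0.552429, 0.651722)
(x_1(0.24), x_2(0.24)) ≈ (-0.5524, 0.6517)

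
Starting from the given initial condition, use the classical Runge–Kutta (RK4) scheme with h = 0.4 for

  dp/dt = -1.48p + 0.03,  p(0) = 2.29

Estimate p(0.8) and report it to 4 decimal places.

RK4: k1 = f(t_n, p_n); k2 = f(t_n + h/2, p_n + (h/2)·k1); k3 = f(t_n + h/2, p_n + (h/2)·k2); k4 = f(t_n + h, p_n + h·k3); p_{n+1} = p_n + (h/6)·(k1 + 2k2 + 2k3 + k4).
t=0.000000, p=2.290000:
  k1 = f(0.000000, 2.290000) = -3.359200
  k2 = f(0.200000, 1.618160) = -2.364877
  k3 = f(0.200000, 1.817025) = -2.659196
  k4 = f(0.400000, 1.226321) = -1.784956
  p ← 2.290000 + (0.4/6)·(k1 + 2k2 + 2k3 + k4) = 1.277180
t=0.400000, p=1.277180:
  k1 = f(0.400000, 1.277180) = -1.860226
  k2 = f(0.600000, 0.905135) = -1.309599
  k3 = f(0.600000, 1.015260) = -1.472585
  k4 = f(0.800000, 0.688146) = -0.988456
  p ← 1.277180 + (0.4/6)·(k1 + 2k2 + 2k3 + k4) = 0.716310
p(0.8) ≈ 0.7163

0.7163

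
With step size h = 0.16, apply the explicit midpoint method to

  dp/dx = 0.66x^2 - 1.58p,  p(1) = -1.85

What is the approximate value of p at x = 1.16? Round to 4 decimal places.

-1.3316

Midpoint: k1 = f(x_n, p_n); k2 = f(x_n + h/2, p_n + (h/2)·k1); p_{n+1} = p_n + h·k2.
x=1.000000, p=-1.850000:
  k1 = f(1.000000, -1.850000) = 3.583000
  k2 = f(1.080000, -1.563360) = 3.239933
  p ← -1.850000 + 0.16·3.239933 = -1.331611
p(1.16) ≈ -1.3316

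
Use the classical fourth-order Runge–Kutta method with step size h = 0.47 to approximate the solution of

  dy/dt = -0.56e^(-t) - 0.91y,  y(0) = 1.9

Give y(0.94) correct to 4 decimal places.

RK4: k1 = f(t_n, y_n); k2 = f(t_n + h/2, y_n + (h/2)·k1); k3 = f(t_n + h/2, y_n + (h/2)·k2); k4 = f(t_n + h, y_n + h·k3); y_{n+1} = y_n + (h/6)·(k1 + 2k2 + 2k3 + k4).
t=0.000000, y=1.900000:
  k1 = f(0.000000, 1.900000) = -2.289000
  k2 = f(0.235000, 1.362085) = -1.682217
  k3 = f(0.235000, 1.504679) = -1.811978
  k4 = f(0.470000, 1.048371) = -1.304018
  y ← 1.900000 + (0.47/6)·(k1 + 2k2 + 2k3 + k4) = 1.071123
t=0.470000, y=1.071123:
  k1 = f(0.470000, 1.071123) = -1.324723
  k2 = f(0.705000, 0.759813) = -0.968131
  k3 = f(0.705000, 0.843612) = -1.044388
  k4 = f(0.940000, 0.580261) = -0.746789
  y ← 1.071123 + (0.47/6)·(k1 + 2k2 + 2k3 + k4) = 0.593560
y(0.94) ≈ 0.5936

0.5936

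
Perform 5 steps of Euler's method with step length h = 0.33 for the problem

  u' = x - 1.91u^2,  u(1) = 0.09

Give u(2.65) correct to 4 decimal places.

1.1241

Euler: u_{n+1} = u_n + h·f(x_n, u_n).
x=1.000000, u=0.090000: f=0.984529 → u ← 0.090000 + 0.33·0.984529 = 0.414895
x=1.330000, u=0.414895: f=1.001217 → u ← 0.414895 + 0.33·1.001217 = 0.745296
x=1.660000, u=0.745296: f=0.599059 → u ← 0.745296 + 0.33·0.599059 = 0.942986
x=1.990000, u=0.942986: f=0.291586 → u ← 0.942986 + 0.33·0.291586 = 1.039209
x=2.320000, u=1.039209: f=0.257285 → u ← 1.039209 + 0.33·0.257285 = 1.124113
u(2.65) ≈ 1.1241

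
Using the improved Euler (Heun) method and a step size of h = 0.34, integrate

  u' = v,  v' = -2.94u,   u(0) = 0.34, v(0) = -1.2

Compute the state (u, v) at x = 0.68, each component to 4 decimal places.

Heun on (u,v): k1 = f(x_n, state_n); k2 = f(x_n + h, state_n + h·k1); state_{n+1} = state_n + (h/2)·(k1 + k2).
0.000000: (0.340000, -1.200000)
  k1 = (-1.200000, -0.999600)
  predictor → (-0.068000, -1.539864)
  k2 = (-1.539864, 0.199920)
  → (-0.125777, -1.335946)
0.340000: (-0.125777, -1.335946)
  k1 = (-1.335946, 0.369784)
  predictor → (-0.579998, -1.210219)
  k2 = (-1.210219, 1.705195)
  → (-0.558625, -0.983199)
(u(0.68), v(0.68)) ≈ (-0.5586, -0.9832)

-0.5586, -0.9832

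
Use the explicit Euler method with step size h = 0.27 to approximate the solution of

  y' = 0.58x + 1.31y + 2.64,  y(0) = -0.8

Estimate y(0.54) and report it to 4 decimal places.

Euler: y_{n+1} = y_n + h·f(x_n, y_n).
x=0.000000, y=-0.800000: f=1.592000 → y ← -0.800000 + 0.27·1.592000 = -0.370160
x=0.270000, y=-0.370160: f=2.311690 → y ← -0.370160 + 0.27·2.311690 = 0.253996
y(0.54) ≈ 0.2540

0.2540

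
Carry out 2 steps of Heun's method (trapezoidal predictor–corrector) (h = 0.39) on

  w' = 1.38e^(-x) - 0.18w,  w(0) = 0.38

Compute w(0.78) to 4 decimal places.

Heun: k1 = f(x_n, w_n); k2 = f(x_n + h, w_n + h·k1); w_{n+1} = w_n + (h/2)·(k1 + k2).
x=0.000000, w=0.380000:
  k1 = f(0.000000, 0.380000) = 1.311600
  k2 = f(0.390000, 0.891524) = 0.773864
  w ← 0.380000 + (0.39/2)·(1.311600 + 0.773864) = 0.786666
x=0.390000, w=0.786666:
  k1 = f(0.390000, 0.786666) = 0.792739
  k2 = f(0.780000, 1.095834) = 0.435350
  w ← 0.786666 + (0.39/2)·(0.792739 + 0.435350) = 1.026143
w(0.78) ≈ 1.0261

1.0261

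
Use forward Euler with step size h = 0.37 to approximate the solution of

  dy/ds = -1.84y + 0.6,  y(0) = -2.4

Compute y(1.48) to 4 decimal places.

0.2978

Euler: y_{n+1} = y_n + h·f(s_n, y_n).
s=0.000000, y=-2.400000: f=5.016000 → y ← -2.400000 + 0.37·5.016000 = -0.544080
s=0.370000, y=-0.544080: f=1.601107 → y ← -0.544080 + 0.37·1.601107 = 0.048330
s=0.740000, y=0.048330: f=0.511073 → y ← 0.048330 + 0.37·0.511073 = 0.237427
s=1.110000, y=0.237427: f=0.163135 → y ← 0.237427 + 0.37·0.163135 = 0.297787
y(1.48) ≈ 0.2978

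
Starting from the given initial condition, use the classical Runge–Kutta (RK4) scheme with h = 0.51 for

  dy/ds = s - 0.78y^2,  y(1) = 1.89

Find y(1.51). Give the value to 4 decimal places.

1.4884

RK4: k1 = f(s_n, y_n); k2 = f(s_n + h/2, y_n + (h/2)·k1); k3 = f(s_n + h/2, y_n + (h/2)·k2); k4 = f(s_n + h, y_n + h·k3); y_{n+1} = y_n + (h/6)·(k1 + 2k2 + 2k3 + k4).
s=1.000000, y=1.890000:
  k1 = f(1.000000, 1.890000) = -1.786238
  k2 = f(1.255000, 1.434509) = -0.350097
  k3 = f(1.255000, 1.800725) = -1.274237
  k4 = f(1.510000, 1.240139) = 0.310403
  y ← 1.890000 + (0.51/6)·(k1 + 2k2 + 2k3 + k4) = 1.488417
y(1.51) ≈ 1.4884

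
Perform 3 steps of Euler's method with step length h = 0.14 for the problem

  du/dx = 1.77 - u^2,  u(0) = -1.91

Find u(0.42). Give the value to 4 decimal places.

-3.2747

Euler: u_{n+1} = u_n + h·f(x_n, u_n).
x=0.000000, u=-1.910000: f=-1.878100 → u ← -1.910000 + 0.14·(-1.878100) = -2.172934
x=0.140000, u=-2.172934: f=-2.951642 → u ← -2.172934 + 0.14·(-2.951642) = -2.586164
x=0.280000, u=-2.586164: f=-4.918244 → u ← -2.586164 + 0.14·(-4.918244) = -3.274718
u(0.42) ≈ -3.2747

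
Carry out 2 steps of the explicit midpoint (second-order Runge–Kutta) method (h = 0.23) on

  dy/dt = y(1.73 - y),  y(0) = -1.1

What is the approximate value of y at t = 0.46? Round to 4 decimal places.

Midpoint: k1 = f(t_n, y_n); k2 = f(t_n + h/2, y_n + (h/2)·k1); y_{n+1} = y_n + h·k2.
t=0.000000, y=-1.100000:
  k1 = f(0.000000, -1.100000) = -3.113000
  k2 = f(0.115000, -1.457995) = -4.648081
  y ← -1.100000 + 0.23·(-4.648081) = -2.169059
t=0.230000, y=-2.169059:
  k1 = f(0.230000, -2.169059) = -8.457286
  k2 = f(0.345000, -3.141647) = -15.304991
  y ← -2.169059 + 0.23·(-15.304991) = -5.689207
y(0.46) ≈ -5.6892

-5.6892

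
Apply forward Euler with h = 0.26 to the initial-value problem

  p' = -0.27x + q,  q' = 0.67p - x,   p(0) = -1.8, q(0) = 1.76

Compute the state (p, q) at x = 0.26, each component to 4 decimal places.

-1.3424, 1.4464

Euler on (p,q): p_{n+1} = p_n + h·p', q_{n+1} = q_n + h·q'.
0.000000: (-1.800000, 1.760000); f=(1.760000, -1.206000) → (-1.342400, 1.446440)
(p(0.26), q(0.26)) ≈ (-1.3424, 1.4464)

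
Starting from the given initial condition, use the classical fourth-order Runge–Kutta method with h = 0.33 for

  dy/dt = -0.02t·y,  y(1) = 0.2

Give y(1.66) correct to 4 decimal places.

RK4: k1 = f(t_n, y_n); k2 = f(t_n + h/2, y_n + (h/2)·k1); k3 = f(t_n + h/2, y_n + (h/2)·k2); k4 = f(t_n + h, y_n + h·k3); y_{n+1} = y_n + (h/6)·(k1 + 2k2 + 2k3 + k4).
t=1.000000, y=0.200000:
  k1 = f(1.000000, 0.200000) = -0.004000
  k2 = f(1.165000, 0.199340) = -0.004645
  k3 = f(1.165000, 0.199234) = -0.004642
  k4 = f(1.330000, 0.198468) = -0.005279
  y ← 0.200000 + (0.33/6)·(k1 + 2k2 + 2k3 + k4) = 0.198468
t=1.330000, y=0.198468:
  k1 = f(1.330000, 0.198468) = -0.005279
  k2 = f(1.495000, 0.197597) = -0.005908
  k3 = f(1.495000, 0.197493) = -0.005905
  k4 = f(1.660000, 0.196519) = -0.006524
  y ← 0.198468 + (0.33/6)·(k1 + 2k2 + 2k3 + k4) = 0.196519
y(1.66) ≈ 0.1965

0.1965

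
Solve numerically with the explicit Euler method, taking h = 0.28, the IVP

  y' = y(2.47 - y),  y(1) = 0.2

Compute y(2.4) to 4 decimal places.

Euler: y_{n+1} = y_n + h·f(x_n, y_n).
x=1.000000, y=0.200000: f=0.454000 → y ← 0.200000 + 0.28·0.454000 = 0.327120
x=1.280000, y=0.327120: f=0.700979 → y ← 0.327120 + 0.28·0.700979 = 0.523394
x=1.560000, y=0.523394: f=1.018842 → y ← 0.523394 + 0.28·1.018842 = 0.808670
x=1.840000, y=0.808670: f=1.343468 → y ← 0.808670 + 0.28·1.343468 = 1.184841
x=2.120000, y=1.184841: f=1.522709 → y ← 1.184841 + 0.28·1.522709 = 1.611199
y(2.4) ≈ 1.6112

1.6112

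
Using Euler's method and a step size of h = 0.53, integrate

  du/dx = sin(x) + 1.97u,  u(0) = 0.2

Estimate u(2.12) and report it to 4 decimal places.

6.0862

Euler: u_{n+1} = u_n + h·f(x_n, u_n).
x=0.000000, u=0.200000: f=0.394000 → u ← 0.200000 + 0.53·0.394000 = 0.408820
x=0.530000, u=0.408820: f=1.310909 → u ← 0.408820 + 0.53·1.310909 = 1.103602
x=1.060000, u=1.103602: f=3.046451 → u ← 1.103602 + 0.53·3.046451 = 2.718221
x=1.590000, u=2.718221: f=6.354710 → u ← 2.718221 + 0.53·6.354710 = 6.086217
u(2.12) ≈ 6.0862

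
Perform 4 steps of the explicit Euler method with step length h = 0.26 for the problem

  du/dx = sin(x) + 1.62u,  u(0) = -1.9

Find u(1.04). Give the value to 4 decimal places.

-7.2498

Euler: u_{n+1} = u_n + h·f(x_n, u_n).
x=0.000000, u=-1.900000: f=-3.078000 → u ← -1.900000 + 0.26·(-3.078000) = -2.700280
x=0.260000, u=-2.700280: f=-4.117373 → u ← -2.700280 + 0.26·(-4.117373) = -3.770797
x=0.520000, u=-3.770797: f=-5.611811 → u ← -3.770797 + 0.26·(-5.611811) = -5.229868
x=0.780000, u=-5.229868: f=-7.769106 → u ← -5.229868 + 0.26·(-7.769106) = -7.249836
u(1.04) ≈ -7.2498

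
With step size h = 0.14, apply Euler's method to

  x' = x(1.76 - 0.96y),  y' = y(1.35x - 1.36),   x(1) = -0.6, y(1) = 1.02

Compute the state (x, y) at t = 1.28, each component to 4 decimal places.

-0.7661, 0.4856

Euler on (x,y): x_{n+1} = x_n + h·x', y_{n+1} = y_n + h·y'.
1.000000: (-0.600000, 1.020000); f=(-0.468480, -2.213400) → (-0.665587, 0.710124)
1.140000: (-0.665587, 0.710124); f=(-0.717690, -1.603845) → (-0.766064, 0.485586)
(x(1.28), y(1.28)) ≈ (-0.7661, 0.4856)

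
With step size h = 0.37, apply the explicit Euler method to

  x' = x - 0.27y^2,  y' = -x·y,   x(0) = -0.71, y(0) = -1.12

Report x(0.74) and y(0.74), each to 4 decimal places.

Euler on (x,y): x_{n+1} = x_n + h·x', y_{n+1} = y_n + h·y'.
0.000000: (-0.710000, -1.120000); f=(-1.048688, -0.795200) → (-1.098015, -1.414224)
0.370000: (-1.098015, -1.414224); f=(-1.638023, -1.552839) → (-1.704083, -1.988774)
(x(0.74), y(0.74)) ≈ (-1.7041, -1.9888)

-1.7041, -1.9888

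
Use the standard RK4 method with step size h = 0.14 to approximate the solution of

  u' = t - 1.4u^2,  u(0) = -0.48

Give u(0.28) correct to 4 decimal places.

-0.5458

RK4: k1 = f(t_n, u_n); k2 = f(t_n + h/2, u_n + (h/2)·k1); k3 = f(t_n + h/2, u_n + (h/2)·k2); k4 = f(t_n + h, u_n + h·k3); u_{n+1} = u_n + (h/6)·(k1 + 2k2 + 2k3 + k4).
t=0.000000, u=-0.480000:
  k1 = f(0.000000, -0.480000) = -0.322560
  k2 = f(0.070000, -0.502579) = -0.283620
  k3 = f(0.070000, -0.499853) = -0.279795
  k4 = f(0.140000, -0.519171) = -0.237354
  u ← -0.480000 + (0.14/6)·(k1 + 2k2 + 2k3 + k4) = -0.519357
t=0.140000, u=-0.519357:
  k1 = f(0.140000, -0.519357) = -0.237625
  k2 = f(0.210000, -0.535991) = -0.192201
  k3 = f(0.210000, -0.532811) = -0.187443
  k4 = f(0.280000, -0.545599) = -0.136750
  u ← -0.519357 + (0.14/6)·(k1 + 2k2 + 2k3 + k4) = -0.545810
u(0.28) ≈ -0.5458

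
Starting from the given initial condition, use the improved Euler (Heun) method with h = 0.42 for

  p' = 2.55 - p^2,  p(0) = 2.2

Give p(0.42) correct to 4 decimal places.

1.9326

Heun: k1 = f(s_n, p_n); k2 = f(s_n + h, p_n + h·k1); p_{n+1} = p_n + (h/2)·(k1 + k2).
s=0.000000, p=2.200000:
  k1 = f(0.000000, 2.200000) = -2.290000
  k2 = f(0.420000, 1.238200) = 1.016861
  p ← 2.200000 + (0.42/2)·(-2.290000 + 1.016861) = 1.932641
p(0.42) ≈ 1.9326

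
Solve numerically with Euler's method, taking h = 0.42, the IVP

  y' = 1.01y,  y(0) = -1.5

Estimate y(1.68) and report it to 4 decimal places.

-6.1713

Euler: y_{n+1} = y_n + h·f(t_n, y_n).
t=0.000000, y=-1.500000: f=-1.515000 → y ← -1.500000 + 0.42·(-1.515000) = -2.136300
t=0.420000, y=-2.136300: f=-2.157663 → y ← -2.136300 + 0.42·(-2.157663) = -3.042518
t=0.840000, y=-3.042518: f=-3.072944 → y ← -3.042518 + 0.42·(-3.072944) = -4.333155
t=1.260000, y=-4.333155: f=-4.376486 → y ← -4.333155 + 0.42·(-4.376486) = -6.171279
y(1.68) ≈ -6.1713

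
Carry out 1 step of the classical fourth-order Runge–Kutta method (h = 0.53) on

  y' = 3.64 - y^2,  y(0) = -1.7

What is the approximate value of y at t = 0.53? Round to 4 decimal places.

-0.7828

RK4: k1 = f(t_n, y_n); k2 = f(t_n + h/2, y_n + (h/2)·k1); k3 = f(t_n + h/2, y_n + (h/2)·k2); k4 = f(t_n + h, y_n + h·k3); y_{n+1} = y_n + (h/6)·(k1 + 2k2 + 2k3 + k4).
t=0.000000, y=-1.700000:
  k1 = f(0.000000, -1.700000) = 0.750000
  k2 = f(0.265000, -1.501250) = 1.386248
  k3 = f(0.265000, -1.332644) = 1.864060
  k4 = f(0.530000, -0.712048) = 3.132987
  y ← -1.700000 + (0.53/6)·(k1 + 2k2 + 2k3 + k4) = -0.782782
y(0.53) ≈ -0.7828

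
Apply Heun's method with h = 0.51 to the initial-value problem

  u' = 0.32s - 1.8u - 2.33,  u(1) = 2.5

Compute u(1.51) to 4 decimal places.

0.7454

Heun: k1 = f(s_n, u_n); k2 = f(s_n + h, u_n + h·k1); u_{n+1} = u_n + (h/2)·(k1 + k2).
s=1.000000, u=2.500000:
  k1 = f(1.000000, 2.500000) = -6.510000
  k2 = f(1.510000, -0.820100) = -0.370620
  u ← 2.500000 + (0.51/2)·(-6.510000 + (-0.370620)) = 0.745442
u(1.51) ≈ 0.7454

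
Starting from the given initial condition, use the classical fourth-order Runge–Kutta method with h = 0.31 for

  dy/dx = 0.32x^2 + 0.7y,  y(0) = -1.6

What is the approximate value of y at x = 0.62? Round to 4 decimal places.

-2.4410

RK4: k1 = f(x_n, y_n); k2 = f(x_n + h/2, y_n + (h/2)·k1); k3 = f(x_n + h/2, y_n + (h/2)·k2); k4 = f(x_n + h, y_n + h·k3); y_{n+1} = y_n + (h/6)·(k1 + 2k2 + 2k3 + k4).
x=0.000000, y=-1.600000:
  k1 = f(0.000000, -1.600000) = -1.120000
  k2 = f(0.155000, -1.773600) = -1.233832
  k3 = f(0.155000, -1.791244) = -1.246183
  k4 = f(0.310000, -1.986317) = -1.359670
  y ← -1.600000 + (0.31/6)·(k1 + 2k2 + 2k3 + k4) = -1.984384
x=0.310000, y=-1.984384:
  k1 = f(0.310000, -1.984384) = -1.358317
  k2 = f(0.465000, -2.194924) = -1.467255
  k3 = f(0.465000, -2.211809) = -1.479074
  k4 = f(0.620000, -2.442897) = -1.587020
  y ← -1.984384 + (0.31/6)·(k1 + 2k2 + 2k3 + k4) = -2.441014
y(0.62) ≈ -2.4410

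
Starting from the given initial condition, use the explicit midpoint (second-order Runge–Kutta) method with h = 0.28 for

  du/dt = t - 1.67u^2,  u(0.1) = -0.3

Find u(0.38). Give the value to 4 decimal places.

Midpoint: k1 = f(t_n, u_n); k2 = f(t_n + h/2, u_n + (h/2)·k1); u_{n+1} = u_n + h·k2.
t=0.100000, u=-0.300000:
  k1 = f(0.100000, -0.300000) = -0.050300
  k2 = f(0.240000, -0.307042) = 0.082561
  u ← -0.300000 + 0.28·0.082561 = -0.276883
u(0.38) ≈ -0.2769

-0.2769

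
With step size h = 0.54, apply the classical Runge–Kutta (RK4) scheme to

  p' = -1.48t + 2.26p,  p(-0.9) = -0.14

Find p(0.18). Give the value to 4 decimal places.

RK4: k1 = f(t_n, p_n); k2 = f(t_n + h/2, p_n + (h/2)·k1); k3 = f(t_n + h/2, p_n + (h/2)·k2); k4 = f(t_n + h, p_n + h·k3); p_{n+1} = p_n + (h/6)·(k1 + 2k2 + 2k3 + k4).
t=-0.900000, p=-0.140000:
  k1 = f(-0.900000, -0.140000) = 1.015600
  k2 = f(-0.630000, 0.134212) = 1.235719
  k3 = f(-0.630000, 0.193644) = 1.370036
  k4 = f(-0.360000, 0.599819) = 1.888392
  p ← -0.140000 + (0.54/6)·(k1 + 2k2 + 2k3 + k4) = 0.590395
t=-0.360000, p=0.590395:
  k1 = f(-0.360000, 0.590395) = 1.867093
  k2 = f(-0.090000, 1.094510) = 2.606793
  k3 = f(-0.090000, 1.294229) = 3.058158
  k4 = f(0.180000, 2.241801) = 4.800069
  p ← 0.590395 + (0.54/6)·(k1 + 2k2 + 2k3 + k4) = 2.210131
p(0.18) ≈ 2.2101

2.2101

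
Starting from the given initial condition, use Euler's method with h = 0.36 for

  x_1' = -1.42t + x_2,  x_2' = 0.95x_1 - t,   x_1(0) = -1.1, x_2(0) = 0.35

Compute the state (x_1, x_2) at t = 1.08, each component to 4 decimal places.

-1.7115, -1.1474

Euler on (x_1,x_2): x_1_{n+1} = x_1_n + h·x_1', x_2_{n+1} = x_2_n + h·x_2'.
0.000000: (-1.100000, 0.350000); f=(0.350000, -1.045000) → (-0.974000, -0.026200)
0.360000: (-0.974000, -0.026200); f=(-0.537400, -1.285300) → (-1.167464, -0.488908)
0.720000: (-1.167464, -0.488908); f=(-1.511308, -1.829091) → (-1.711535, -1.147381)
(x_1(1.08), x_2(1.08)) ≈ (-1.7115, -1.1474)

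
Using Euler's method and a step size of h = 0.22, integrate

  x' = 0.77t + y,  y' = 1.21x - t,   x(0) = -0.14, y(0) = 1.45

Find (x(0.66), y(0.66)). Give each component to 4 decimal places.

Euler on (x,y): x_{n+1} = x_n + h·x', y_{n+1} = y_n + h·y'.
0.000000: (-0.140000, 1.450000); f=(1.450000, -0.169400) → (0.179000, 1.412732)
0.220000: (0.179000, 1.412732); f=(1.582132, -0.003410) → (0.527069, 1.411982)
0.440000: (0.527069, 1.411982); f=(1.750782, 0.197754) → (0.912241, 1.455488)
(x(0.66), y(0.66)) ≈ (0.9122, 1.4555)

0.9122, 1.4555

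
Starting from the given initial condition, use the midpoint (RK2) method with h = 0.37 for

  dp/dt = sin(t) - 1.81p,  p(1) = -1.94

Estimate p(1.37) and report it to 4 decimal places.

Midpoint: k1 = f(t_n, p_n); k2 = f(t_n + h/2, p_n + (h/2)·k1); p_{n+1} = p_n + h·k2.
t=1.000000, p=-1.940000:
  k1 = f(1.000000, -1.940000) = 4.352871
  k2 = f(1.185000, -1.134719) = 2.980340
  p ← -1.940000 + 0.37·2.980340 = -0.837274
p(1.37) ≈ -0.8373

-0.8373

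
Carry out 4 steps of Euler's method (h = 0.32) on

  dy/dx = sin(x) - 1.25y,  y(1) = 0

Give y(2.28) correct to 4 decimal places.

Euler: y_{n+1} = y_n + h·f(x_n, y_n).
x=1.000000, y=0.000000: f=0.841471 → y ← 0.000000 + 0.32·0.841471 = 0.269271
x=1.320000, y=0.269271: f=0.632127 → y ← 0.269271 + 0.32·0.632127 = 0.471551
x=1.640000, y=0.471551: f=0.408167 → y ← 0.471551 + 0.32·0.408167 = 0.602165
x=1.960000, y=0.602165: f=0.172506 → y ← 0.602165 + 0.32·0.172506 = 0.657367
y(2.28) ≈ 0.6574

0.6574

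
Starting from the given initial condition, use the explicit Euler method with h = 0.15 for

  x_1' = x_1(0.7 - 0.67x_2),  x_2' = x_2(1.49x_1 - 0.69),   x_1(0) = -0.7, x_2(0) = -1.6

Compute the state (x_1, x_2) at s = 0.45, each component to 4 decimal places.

Euler on (x_1,x_2): x_1_{n+1} = x_1_n + h·x_1', x_2_{n+1} = x_2_n + h·x_2'.
0.000000: (-0.700000, -1.600000); f=(-1.240400, 2.772800) → (-0.886060, -1.184080)
0.150000: (-0.886060, -1.184080); f=(-1.323183, 2.380272) → (-1.084537, -0.827039)
0.300000: (-1.084537, -0.827039); f=(-1.360136, 1.907120) → (-1.288558, -0.540971)
(x_1(0.45), x_2(0.45)) ≈ (-1.2886, -0.5410)

-1.2886, -0.5410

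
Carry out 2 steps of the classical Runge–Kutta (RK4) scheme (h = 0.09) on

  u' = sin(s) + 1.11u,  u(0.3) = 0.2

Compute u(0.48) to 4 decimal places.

RK4: k1 = f(s_n, u_n); k2 = f(s_n + h/2, u_n + (h/2)·k1); k3 = f(s_n + h/2, u_n + (h/2)·k2); k4 = f(s_n + h, u_n + h·k3); u_{n+1} = u_n + (h/6)·(k1 + 2k2 + 2k3 + k4).
s=0.300000, u=0.200000:
  k1 = f(0.300000, 0.200000) = 0.517520
  k2 = f(0.345000, 0.223288) = 0.586047
  k3 = f(0.345000, 0.226372) = 0.589470
  k4 = f(0.390000, 0.253052) = 0.661076
  u ← 0.200000 + (0.09/6)·(k1 + 2k2 + 2k3 + k4) = 0.252944
s=0.390000, u=0.252944:
  k1 = f(0.390000, 0.252944) = 0.660957
  k2 = f(0.435000, 0.282687) = 0.735194
  k3 = f(0.435000, 0.286028) = 0.738902
  k4 = f(0.480000, 0.319446) = 0.816364
  u ← 0.252944 + (0.09/6)·(k1 + 2k2 + 2k3 + k4) = 0.319327
u(0.48) ≈ 0.3193

0.3193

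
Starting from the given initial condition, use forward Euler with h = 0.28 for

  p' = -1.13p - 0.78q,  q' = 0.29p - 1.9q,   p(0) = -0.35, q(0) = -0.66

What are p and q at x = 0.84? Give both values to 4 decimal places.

Euler on (p,q): p_{n+1} = p_n + h·p', q_{n+1} = q_n + h·q'.
0.000000: (-0.350000, -0.660000); f=(0.910300, 1.152500) → (-0.095116, -0.337300)
0.280000: (-0.095116, -0.337300); f=(0.370575, 0.613286) → (0.008645, -0.165580)
0.560000: (0.008645, -0.165580); f=(0.119383, 0.317109) → (0.042072, -0.076789)
(p(0.84), q(0.84)) ≈ (0.0421, -0.0768)

0.0421, -0.0768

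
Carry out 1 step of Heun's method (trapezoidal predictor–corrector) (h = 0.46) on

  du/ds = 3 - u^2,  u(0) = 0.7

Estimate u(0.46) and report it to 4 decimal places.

Heun: k1 = f(s_n, u_n); k2 = f(s_n + h, u_n + h·k1); u_{n+1} = u_n + (h/2)·(k1 + k2).
s=0.000000, u=0.700000:
  k1 = f(0.000000, 0.700000) = 2.510000
  k2 = f(0.460000, 1.854600) = -0.439541
  u ← 0.700000 + (0.46/2)·(2.510000 + (-0.439541)) = 1.176206
u(0.46) ≈ 1.1762

1.1762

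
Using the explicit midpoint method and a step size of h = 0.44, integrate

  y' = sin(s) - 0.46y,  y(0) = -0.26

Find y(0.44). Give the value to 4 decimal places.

Midpoint: k1 = f(s_n, y_n); k2 = f(s_n + h/2, y_n + (h/2)·k1); y_{n+1} = y_n + h·k2.
s=0.000000, y=-0.260000:
  k1 = f(0.000000, -0.260000) = 0.119600
  k2 = f(0.220000, -0.233688) = 0.325726
  y ← -0.260000 + 0.44·0.325726 = -0.116681
y(0.44) ≈ -0.1167

-0.1167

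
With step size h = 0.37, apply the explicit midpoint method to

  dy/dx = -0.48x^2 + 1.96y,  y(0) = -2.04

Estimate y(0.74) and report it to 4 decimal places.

Midpoint: k1 = f(x_n, y_n); k2 = f(x_n + h/2, y_n + (h/2)·k1); y_{n+1} = y_n + h·k2.
x=0.000000, y=-2.040000:
  k1 = f(0.000000, -2.040000) = -3.998400
  k2 = f(0.185000, -2.779704) = -5.464648
  y ← -2.040000 + 0.37·(-5.464648) = -4.061920
x=0.370000, y=-4.061920:
  k1 = f(0.370000, -4.061920) = -8.027075
  k2 = f(0.555000, -5.546929) = -11.019832
  y ← -4.061920 + 0.37·(-11.019832) = -8.139257
y(0.74) ≈ -8.1393

-8.1393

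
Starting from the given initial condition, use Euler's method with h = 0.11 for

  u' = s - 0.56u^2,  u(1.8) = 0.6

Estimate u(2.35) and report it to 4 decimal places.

Euler: u_{n+1} = u_n + h·f(s_n, u_n).
s=1.800000, u=0.600000: f=1.598400 → u ← 0.600000 + 0.11·1.598400 = 0.775824
s=1.910000, u=0.775824: f=1.572934 → u ← 0.775824 + 0.11·1.572934 = 0.948847
s=2.020000, u=0.948847: f=1.515826 → u ← 0.948847 + 0.11·1.515826 = 1.115588
s=2.130000, u=1.115588: f=1.433060 → u ← 1.115588 + 0.11·1.433060 = 1.273224
s=2.240000, u=1.273224: f=1.332184 → u ← 1.273224 + 0.11·1.332184 = 1.419765
u(2.35) ≈ 1.4198

1.4198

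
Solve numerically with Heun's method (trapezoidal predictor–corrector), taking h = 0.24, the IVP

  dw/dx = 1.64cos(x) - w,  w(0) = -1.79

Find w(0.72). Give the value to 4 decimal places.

-0.1336

Heun: k1 = f(x_n, w_n); k2 = f(x_n + h, w_n + h·k1); w_{n+1} = w_n + (h/2)·(k1 + k2).
x=0.000000, w=-1.790000:
  k1 = f(0.000000, -1.790000) = 3.430000
  k2 = f(0.240000, -0.966800) = 2.559794
  w ← -1.790000 + (0.24/2)·(3.430000 + 2.559794) = -1.071225
x=0.240000, w=-1.071225:
  k1 = f(0.240000, -1.071225) = 2.664219
  k2 = f(0.480000, -0.431812) = 1.886484
  w ← -1.071225 + (0.24/2)·(2.664219 + 1.886484) = -0.525140
x=0.480000, w=-0.525140:
  k1 = f(0.480000, -0.525140) = 1.979812
  k2 = f(0.720000, -0.049985) = 1.282947
  w ← -0.525140 + (0.24/2)·(1.979812 + 1.282947) = -0.133609
w(0.72) ≈ -0.1336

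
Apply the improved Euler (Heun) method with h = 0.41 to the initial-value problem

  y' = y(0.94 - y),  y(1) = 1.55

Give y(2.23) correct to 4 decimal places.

Heun: k1 = f(s_n, y_n); k2 = f(s_n + h, y_n + h·k1); y_{n+1} = y_n + (h/2)·(k1 + k2).
s=1.000000, y=1.550000:
  k1 = f(1.000000, 1.550000) = -0.945500
  k2 = f(1.410000, 1.162345) = -0.258442
  y ← 1.550000 + (0.41/2)·(-0.945500 + (-0.258442)) = 1.303192
s=1.410000, y=1.303192:
  k1 = f(1.410000, 1.303192) = -0.473309
  k2 = f(1.820000, 1.109135) = -0.187594
  y ← 1.303192 + (0.41/2)·(-0.473309 + (-0.187594)) = 1.167707
s=1.820000, y=1.167707:
  k1 = f(1.820000, 1.167707) = -0.265895
  k2 = f(2.230000, 1.058690) = -0.125656
  y ← 1.167707 + (0.41/2)·(-0.265895 + (-0.125656)) = 1.087439
y(2.23) ≈ 1.0874

1.0874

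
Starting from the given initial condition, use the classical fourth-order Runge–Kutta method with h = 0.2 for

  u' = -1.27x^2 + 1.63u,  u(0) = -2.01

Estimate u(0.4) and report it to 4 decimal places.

RK4: k1 = f(x_n, u_n); k2 = f(x_n + h/2, u_n + (h/2)·k1); k3 = f(x_n + h/2, u_n + (h/2)·k2); k4 = f(x_n + h, u_n + h·k3); u_{n+1} = u_n + (h/6)·(k1 + 2k2 + 2k3 + k4).
x=0.000000, u=-2.010000:
  k1 = f(0.000000, -2.010000) = -3.276300
  k2 = f(0.100000, -2.337630) = -3.823037
  k3 = f(0.100000, -2.392304) = -3.912155
  k4 = f(0.200000, -2.792431) = -4.602463
  u ← -2.010000 + (0.2/6)·(k1 + 2k2 + 2k3 + k4) = -2.788305
x=0.200000, u=-2.788305:
  k1 = f(0.200000, -2.788305) = -4.595737
  k2 = f(0.300000, -3.247879) = -5.408342
  k3 = f(0.300000, -3.329139) = -5.540797
  k4 = f(0.400000, -3.896464) = -6.554437
  u ← -2.788305 + (0.2/6)·(k1 + 2k2 + 2k3 + k4) = -3.889920
u(0.4) ≈ -3.8899

-3.8899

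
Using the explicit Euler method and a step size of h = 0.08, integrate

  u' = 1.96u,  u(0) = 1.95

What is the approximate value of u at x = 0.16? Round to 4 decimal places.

2.6095

Euler: u_{n+1} = u_n + h·f(x_n, u_n).
x=0.000000, u=1.950000: f=3.822000 → u ← 1.950000 + 0.08·3.822000 = 2.255760
x=0.080000, u=2.255760: f=4.421290 → u ← 2.255760 + 0.08·4.421290 = 2.609463
u(0.16) ≈ 2.6095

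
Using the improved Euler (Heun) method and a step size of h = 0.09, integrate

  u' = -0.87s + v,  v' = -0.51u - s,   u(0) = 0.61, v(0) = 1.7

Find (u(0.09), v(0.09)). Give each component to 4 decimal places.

Heun on (u,v): k1 = f(s_n, state_n); k2 = f(s_n + h, state_n + h·k1); state_{n+1} = state_n + (h/2)·(k1 + k2).
0.000000: (0.610000, 1.700000)
  k1 = (1.700000, -0.311100)
  predictor → (0.763000, 1.672001)
  k2 = (1.593701, -0.479130)
  → (0.758217, 1.664440)
(u(0.09), v(0.09)) ≈ (0.7582, 1.6644)

0.7582, 1.6644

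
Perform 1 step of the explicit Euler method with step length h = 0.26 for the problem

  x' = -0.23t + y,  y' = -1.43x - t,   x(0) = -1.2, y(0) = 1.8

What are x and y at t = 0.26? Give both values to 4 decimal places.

-0.7320, 2.2462

Euler on (x,y): x_{n+1} = x_n + h·x', y_{n+1} = y_n + h·y'.
0.000000: (-1.200000, 1.800000); f=(1.800000, 1.716000) → (-0.732000, 2.246160)
(x(0.26), y(0.26)) ≈ (-0.7320, 2.2462)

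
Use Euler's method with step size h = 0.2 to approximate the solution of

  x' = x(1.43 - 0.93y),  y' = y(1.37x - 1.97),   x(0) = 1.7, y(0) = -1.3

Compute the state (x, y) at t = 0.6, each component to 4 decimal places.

Euler on (x,y): x_{n+1} = x_n + h·x', y_{n+1} = y_n + h·y'.
0.000000: (1.700000, -1.300000); f=(4.486300, -0.466700) → (2.597260, -1.393340)
0.200000: (2.597260, -1.393340); f=(7.079627, -2.212967) → (4.013185, -1.835933)
0.400000: (4.013185, -1.835933); f=(12.591041, -6.477291) → (6.531394, -3.131392)
(x(0.6), y(0.6)) ≈ (6.5314, -3.1314)

6.5314, -3.1314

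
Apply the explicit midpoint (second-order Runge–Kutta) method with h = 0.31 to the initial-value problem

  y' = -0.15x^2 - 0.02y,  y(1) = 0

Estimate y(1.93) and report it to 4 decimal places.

Midpoint: k1 = f(x_n, y_n); k2 = f(x_n + h/2, y_n + (h/2)·k1); y_{n+1} = y_n + h·k2.
x=1.000000, y=0.000000:
  k1 = f(1.000000, 0.000000) = -0.150000
  k2 = f(1.155000, -0.023250) = -0.199639
  y ← 0.000000 + 0.31·(-0.199639) = -0.061888
x=1.310000, y=-0.061888:
  k1 = f(1.310000, -0.061888) = -0.256177
  k2 = f(1.465000, -0.101595) = -0.319902
  y ← -0.061888 + 0.31·(-0.319902) = -0.161058
x=1.620000, y=-0.161058:
  k1 = f(1.620000, -0.161058) = -0.390439
  k2 = f(1.775000, -0.221576) = -0.468162
  y ← -0.161058 + 0.31·(-0.468162) = -0.306188
y(1.93) ≈ -0.3062

-0.3062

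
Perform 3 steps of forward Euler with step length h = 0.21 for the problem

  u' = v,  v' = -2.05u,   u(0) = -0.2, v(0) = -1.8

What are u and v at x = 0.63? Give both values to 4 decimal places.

-1.2456, -1.0613

Euler on (u,v): u_{n+1} = u_n + h·u', v_{n+1} = v_n + h·v'.
0.000000: (-0.200000, -1.800000); f=(-1.800000, 0.410000) → (-0.578000, -1.713900)
0.210000: (-0.578000, -1.713900); f=(-1.713900, 1.184900) → (-0.937919, -1.465071)
0.420000: (-0.937919, -1.465071); f=(-1.465071, 1.922734) → (-1.245584, -1.061297)
(u(0.63), v(0.63)) ≈ (-1.2456, -1.0613)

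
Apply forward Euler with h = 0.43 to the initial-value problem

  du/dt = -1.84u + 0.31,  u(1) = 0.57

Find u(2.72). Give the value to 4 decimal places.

Euler: u_{n+1} = u_n + h·f(t_n, u_n).
t=1.000000, u=0.570000: f=-0.738800 → u ← 0.570000 + 0.43·(-0.738800) = 0.252316
t=1.430000, u=0.252316: f=-0.154261 → u ← 0.252316 + 0.43·(-0.154261) = 0.185984
t=1.860000, u=0.185984: f=-0.032210 → u ← 0.185984 + 0.43·(-0.032210) = 0.172133
t=2.290000, u=0.172133: f=-0.006725 → u ← 0.172133 + 0.43·(-0.006725) = 0.169241
u(2.72) ≈ 0.1692

0.1692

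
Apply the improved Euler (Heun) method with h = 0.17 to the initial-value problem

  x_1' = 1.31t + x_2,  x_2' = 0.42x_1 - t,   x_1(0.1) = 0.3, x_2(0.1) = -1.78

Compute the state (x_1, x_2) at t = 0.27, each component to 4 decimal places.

0.0390, -1.8000

Heun on (x_1,x_2): k1 = f(t_n, state_n); k2 = f(t_n + h, state_n + h·k1); state_{n+1} = state_n + (h/2)·(k1 + k2).
0.100000: (0.300000, -1.780000)
  k1 = (-1.649000, 0.026000)
  predictor → (0.019670, -1.775580)
  k2 = (-1.421880, -0.261739)
  → (0.038975, -1.800038)
(x_1(0.27), x_2(0.27)) ≈ (0.0390, -1.8000)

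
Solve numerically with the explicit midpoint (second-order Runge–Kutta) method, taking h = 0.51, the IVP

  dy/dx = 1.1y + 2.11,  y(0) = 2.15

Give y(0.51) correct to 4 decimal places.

5.0724

Midpoint: k1 = f(x_n, y_n); k2 = f(x_n + h/2, y_n + (h/2)·k1); y_{n+1} = y_n + h·k2.
x=0.000000, y=2.150000:
  k1 = f(0.000000, 2.150000) = 4.475000
  k2 = f(0.255000, 3.291125) = 5.730238
  y ← 2.150000 + 0.51·5.730238 = 5.072421
y(0.51) ≈ 5.0724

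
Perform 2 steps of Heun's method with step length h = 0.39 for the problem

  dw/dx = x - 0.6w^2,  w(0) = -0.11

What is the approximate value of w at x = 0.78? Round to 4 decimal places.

0.1896

Heun: k1 = f(x_n, w_n); k2 = f(x_n + h, w_n + h·k1); w_{n+1} = w_n + (h/2)·(k1 + k2).
x=0.000000, w=-0.110000:
  k1 = f(0.000000, -0.110000) = -0.007260
  k2 = f(0.390000, -0.112831) = 0.382361
  w ← -0.110000 + (0.39/2)·(-0.007260 + 0.382361) = -0.036855
x=0.390000, w=-0.036855:
  k1 = f(0.390000, -0.036855) = 0.389185
  k2 = f(0.780000, 0.114927) = 0.772075
  w ← -0.036855 + (0.39/2)·(0.389185 + 0.772075) = 0.189591
w(0.78) ≈ 0.1896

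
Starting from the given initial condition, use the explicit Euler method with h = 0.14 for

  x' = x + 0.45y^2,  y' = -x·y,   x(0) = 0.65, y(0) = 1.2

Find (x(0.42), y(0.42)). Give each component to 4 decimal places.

Euler on (x,y): x_{n+1} = x_n + h·x', y_{n+1} = y_n + h·y'.
0.000000: (0.650000, 1.200000); f=(1.298000, -0.780000) → (0.831720, 1.090800)
0.140000: (0.831720, 1.090800); f=(1.367150, -0.907240) → (1.023121, 0.963786)
0.280000: (1.023121, 0.963786); f=(1.441119, -0.986070) → (1.224878, 0.825737)
(x(0.42), y(0.42)) ≈ (1.2249, 0.8257)

1.2249, 0.8257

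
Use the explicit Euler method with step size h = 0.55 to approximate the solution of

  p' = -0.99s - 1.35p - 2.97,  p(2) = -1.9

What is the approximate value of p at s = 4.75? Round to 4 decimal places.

-5.1387

Euler: p_{n+1} = p_n + h·f(s_n, p_n).
s=2.000000, p=-1.900000: f=-2.385000 → p ← -1.900000 + 0.55·(-2.385000) = -3.211750
s=2.550000, p=-3.211750: f=-1.158637 → p ← -3.211750 + 0.55·(-1.158637) = -3.849001
s=3.100000, p=-3.849001: f=-0.842849 → p ← -3.849001 + 0.55·(-0.842849) = -4.312568
s=3.650000, p=-4.312568: f=-0.761534 → p ← -4.312568 + 0.55·(-0.761534) = -4.731411
s=4.200000, p=-4.731411: f=-0.740595 → p ← -4.731411 + 0.55·(-0.740595) = -5.138738
p(4.75) ≈ -5.1387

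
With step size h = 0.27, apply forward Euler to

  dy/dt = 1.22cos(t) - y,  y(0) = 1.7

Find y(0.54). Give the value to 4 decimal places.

Euler: y_{n+1} = y_n + h·f(t_n, y_n).
t=0.000000, y=1.700000: f=-0.480000 → y ← 1.700000 + 0.27·(-0.480000) = 1.570400
t=0.270000, y=1.570400: f=-0.394600 → y ← 1.570400 + 0.27·(-0.394600) = 1.463858
y(0.54) ≈ 1.4639

1.4639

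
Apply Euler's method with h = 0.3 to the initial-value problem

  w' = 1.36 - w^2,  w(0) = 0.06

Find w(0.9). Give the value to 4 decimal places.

1.0209

Euler: w_{n+1} = w_n + h·f(t_n, w_n).
t=0.000000, w=0.060000: f=1.356400 → w ← 0.060000 + 0.3·1.356400 = 0.466920
t=0.300000, w=0.466920: f=1.141986 → w ← 0.466920 + 0.3·1.141986 = 0.809516
t=0.600000, w=0.809516: f=0.704684 → w ← 0.809516 + 0.3·0.704684 = 1.020921
w(0.9) ≈ 1.0209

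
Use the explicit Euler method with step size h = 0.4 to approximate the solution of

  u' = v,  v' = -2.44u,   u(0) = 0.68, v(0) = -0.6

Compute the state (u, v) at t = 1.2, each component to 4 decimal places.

Euler on (u,v): u_{n+1} = u_n + h·u', v_{n+1} = v_n + h·v'.
0.000000: (0.680000, -0.600000); f=(-0.600000, -1.659200) → (0.440000, -1.263680)
0.400000: (0.440000, -1.263680); f=(-1.263680, -1.073600) → (-0.065472, -1.693120)
0.800000: (-0.065472, -1.693120); f=(-1.693120, 0.159752) → (-0.742720, -1.629219)
(u(1.2), v(1.2)) ≈ (-0.7427, -1.6292)

-0.7427, -1.6292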